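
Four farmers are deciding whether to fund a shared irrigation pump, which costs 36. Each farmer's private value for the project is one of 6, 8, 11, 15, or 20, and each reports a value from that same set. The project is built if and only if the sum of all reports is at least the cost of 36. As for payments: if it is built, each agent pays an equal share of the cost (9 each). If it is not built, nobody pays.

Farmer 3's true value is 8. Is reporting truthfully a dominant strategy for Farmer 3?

No

Consider the case where Farmer 1 reports 6, Farmer 2 reports 8 and Farmer 4 reports 15.
Truthful report 8: project built, pays 9, utility 8 - 9 = -1.
Report 6 instead: project not built, utility 0.
Since 0 > -1, reporting 6 is strictly better here, so truthful reporting is not dominant.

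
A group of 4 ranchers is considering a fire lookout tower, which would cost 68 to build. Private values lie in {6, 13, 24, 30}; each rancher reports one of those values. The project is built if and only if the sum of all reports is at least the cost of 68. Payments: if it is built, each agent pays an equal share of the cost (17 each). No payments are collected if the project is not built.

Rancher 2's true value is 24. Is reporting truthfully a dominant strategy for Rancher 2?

Consider the case where Rancher 1 reports 6, Rancher 3 reports 6 and Rancher 4 reports 30.
Truthful report 24: project not built, utility 0.
Report 30 instead: project built, pays 17, utility 24 - 17 = 7.
Since 7 > 0, reporting 30 is strictly better here, so truthful reporting is not dominant.

No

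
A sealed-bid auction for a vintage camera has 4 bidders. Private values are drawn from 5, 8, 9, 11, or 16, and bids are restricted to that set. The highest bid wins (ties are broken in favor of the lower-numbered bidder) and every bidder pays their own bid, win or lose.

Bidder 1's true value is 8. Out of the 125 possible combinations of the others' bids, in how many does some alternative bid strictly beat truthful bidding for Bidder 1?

Others bid (5, 5, 5): truth gives 0; bid 5 gives 3 > 0. Violating.
Others bid (5, 5, 9): truth gives -8; bid 9 gives -1 > -8. Violating.
Others bid (5, 5, 11): truth gives -8; bid 11 gives -3 > -8. Violating.
Others bid (5, 5, 16): truth gives -8; bid 5 gives -5 > -8. Violating.
Others bid (5, 5, 8): truth gives 0; no alternative beats it.
Others bid (5, 8, 5): truth gives 0; no alternative beats it.
(Checking all 125 profiles: 118 have a profitable deviation, 7 do not.)

118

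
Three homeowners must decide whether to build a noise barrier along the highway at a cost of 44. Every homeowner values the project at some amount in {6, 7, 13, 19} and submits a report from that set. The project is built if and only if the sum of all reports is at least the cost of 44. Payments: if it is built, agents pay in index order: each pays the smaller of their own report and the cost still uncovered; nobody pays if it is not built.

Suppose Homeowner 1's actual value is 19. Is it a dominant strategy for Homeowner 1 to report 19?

No

Consider the case where Homeowner 2 reports 13 and Homeowner 3 reports 19.
Truthful report 19: project built, pays 19, utility 19 - 19 = 0.
Report 13 instead: project built, pays 13, utility 19 - 13 = 6.
Since 6 > 0, reporting 13 is strictly better here, so truthful reporting is not dominant.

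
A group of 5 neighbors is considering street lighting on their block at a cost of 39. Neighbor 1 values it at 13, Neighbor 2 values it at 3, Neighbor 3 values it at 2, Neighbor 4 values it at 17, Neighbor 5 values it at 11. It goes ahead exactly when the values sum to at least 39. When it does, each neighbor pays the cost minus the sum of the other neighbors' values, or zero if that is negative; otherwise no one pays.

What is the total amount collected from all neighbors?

Total value 46 ≥ cost 39, so it is built.
Neighbor 1: others sum to 33; max(0, 39 - 33) = 6.
Neighbor 2: others sum to 43; max(0, 39 - 43) = 0.
Neighbor 3: others sum to 44; max(0, 39 - 44) = 0.
Neighbor 4: others sum to 29; max(0, 39 - 29) = 10.
Neighbor 5: others sum to 35; max(0, 39 - 35) = 4.
Total collected = 6 + 0 + 0 + 10 + 4 = 20.

20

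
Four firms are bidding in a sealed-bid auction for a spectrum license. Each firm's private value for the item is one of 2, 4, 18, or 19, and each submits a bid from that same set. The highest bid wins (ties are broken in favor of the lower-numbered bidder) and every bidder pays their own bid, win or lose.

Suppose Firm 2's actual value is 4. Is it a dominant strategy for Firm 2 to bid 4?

Consider the case where Firm 1 bids 2, Firm 3 bids 2 and Firm 4 bids 18.
Truthful bid 4: loses but pays 4, utility -4.
Bid 2 instead: loses but pays 2, utility -2.
Since -2 > -4, bidding 2 is strictly better here, so truthful bidding is not dominant.

No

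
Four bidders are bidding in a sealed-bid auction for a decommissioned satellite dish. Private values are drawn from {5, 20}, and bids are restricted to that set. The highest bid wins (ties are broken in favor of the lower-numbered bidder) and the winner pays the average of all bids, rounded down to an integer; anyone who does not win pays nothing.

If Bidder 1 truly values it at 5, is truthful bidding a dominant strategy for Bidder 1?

Yes

Check each profile of the others' bids and compare truth against every alternative bid.
Others bid (20, 20, 20): truth gives 0, best alternative gives -15.
Others bid (5, 20, 20): truth gives 0, best alternative gives -11.
Others bid (20, 5, 20): truth gives 0, best alternative gives -11.
Others bid (20, 20, 5): truth gives 0, best alternative gives -11.
Others bid (5, 5, 20): truth gives 0, best alternative gives -7.
Others bid (5, 20, 5): truth gives 0, best alternative gives -7.
(Remaining 2 profiles checked similarly; truth is weakly best in each.)
In every case the truthful bid is at least as good as any alternative, so it is a dominant strategy.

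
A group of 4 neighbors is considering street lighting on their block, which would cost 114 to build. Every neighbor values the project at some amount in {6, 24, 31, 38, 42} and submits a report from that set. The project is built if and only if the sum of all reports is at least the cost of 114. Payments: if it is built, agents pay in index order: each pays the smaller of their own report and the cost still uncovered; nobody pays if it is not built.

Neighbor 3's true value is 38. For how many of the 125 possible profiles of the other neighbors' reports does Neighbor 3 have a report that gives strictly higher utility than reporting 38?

69

Others report (6, 38, 42): truth gives 0; report 31 gives 7 > 0. Violating.
Others report (6, 42, 38): truth gives 0; report 31 gives 7 > 0. Violating.
Others report (6, 42, 42): truth gives 0; report 24 gives 14 > 0. Violating.
Others report (24, 24, 38): truth gives 0; report 31 gives 7 > 0. Violating.
Others report (6, 6, 6): truth gives 0; no alternative beats it.
Others report (6, 6, 24): truth gives 0; no alternative beats it.
(Checking all 125 profiles: 69 have a profitable deviation, 56 do not.)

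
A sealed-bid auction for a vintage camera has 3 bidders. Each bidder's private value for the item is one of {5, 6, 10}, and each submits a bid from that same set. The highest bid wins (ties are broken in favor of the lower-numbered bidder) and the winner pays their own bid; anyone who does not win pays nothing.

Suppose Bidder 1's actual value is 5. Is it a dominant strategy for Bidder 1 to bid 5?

Check each profile of the others' bids and compare truth against every alternative bid.
Others bid (5, 5): truth gives 0, best alternative gives -1.
Others bid (5, 6): truth gives 0, best alternative gives -1.
Others bid (6, 5): truth gives 0, best alternative gives -1.
Others bid (6, 6): truth gives 0, best alternative gives -1.
Others bid (5, 10): truth gives 0, best alternative gives 0.
Others bid (6, 10): truth gives 0, best alternative gives 0.
(Remaining 3 profiles checked similarly; truth is weakly best in each.)
In every case the truthful bid is at least as good as any alternative, so it is a dominant strategy.

Yes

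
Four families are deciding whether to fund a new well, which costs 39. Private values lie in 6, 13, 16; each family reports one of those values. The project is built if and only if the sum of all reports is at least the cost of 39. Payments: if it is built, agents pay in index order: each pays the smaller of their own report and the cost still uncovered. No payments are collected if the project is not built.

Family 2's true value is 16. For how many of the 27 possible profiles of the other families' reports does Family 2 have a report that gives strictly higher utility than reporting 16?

23

Others report (6, 6, 16): truth gives 0; report 13 gives 3 > 0. Violating.
Others report (6, 13, 13): truth gives 0; report 13 gives 3 > 0. Violating.
Others report (6, 13, 16): truth gives 0; report 6 gives 10 > 0. Violating.
Others report (6, 16, 6): truth gives 0; report 13 gives 3 > 0. Violating.
Others report (6, 6, 6): truth gives 0; no alternative beats it.
Others report (6, 6, 13): truth gives 0; no alternative beats it.
(Checking all 27 profiles: 23 have a profitable deviation, 4 do not.)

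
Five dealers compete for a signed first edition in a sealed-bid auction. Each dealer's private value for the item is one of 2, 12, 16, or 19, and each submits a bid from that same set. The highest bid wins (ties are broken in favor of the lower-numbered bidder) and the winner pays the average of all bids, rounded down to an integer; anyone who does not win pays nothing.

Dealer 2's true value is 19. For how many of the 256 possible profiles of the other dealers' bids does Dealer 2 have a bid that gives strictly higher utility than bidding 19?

Others bid (2, 2, 2, 2): truth gives 14; bid 12 gives 15 > 14. Violating.
Others bid (2, 2, 2, 12): truth gives 12; bid 12 gives 13 > 12. Violating.
Others bid (2, 2, 2, 16): truth gives 11; bid 16 gives 12 > 11. Violating.
Others bid (2, 2, 12, 2): truth gives 12; bid 12 gives 13 > 12. Violating.
Others bid (2, 2, 2, 19): truth gives 11; no alternative beats it.
Others bid (2, 2, 12, 19): truth gives 9; no alternative beats it.
(Checking all 256 profiles: 52 have a profitable deviation, 204 do not.)

52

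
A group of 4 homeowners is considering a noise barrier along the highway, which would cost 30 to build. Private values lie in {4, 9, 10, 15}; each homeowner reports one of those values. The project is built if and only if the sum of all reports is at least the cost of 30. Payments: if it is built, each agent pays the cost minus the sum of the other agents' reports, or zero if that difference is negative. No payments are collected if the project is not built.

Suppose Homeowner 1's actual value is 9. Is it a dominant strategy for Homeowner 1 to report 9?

Yes

Check each profile of the others' reports and compare truth against every alternative report.
Others report (4, 15, 15): truth gives 9, best alternative gives 9.
Others report (9, 9, 15): truth gives 9, best alternative gives 9.
Others report (9, 10, 15): truth gives 9, best alternative gives 9.
Others report (9, 15, 9): truth gives 9, best alternative gives 9.
Others report (9, 15, 10): truth gives 9, best alternative gives 9.
Others report (9, 15, 15): truth gives 9, best alternative gives 9.
(Remaining 58 profiles checked similarly; truth is weakly best in each.)
In every case the truthful report is at least as good as any alternative, so it is a dominant strategy.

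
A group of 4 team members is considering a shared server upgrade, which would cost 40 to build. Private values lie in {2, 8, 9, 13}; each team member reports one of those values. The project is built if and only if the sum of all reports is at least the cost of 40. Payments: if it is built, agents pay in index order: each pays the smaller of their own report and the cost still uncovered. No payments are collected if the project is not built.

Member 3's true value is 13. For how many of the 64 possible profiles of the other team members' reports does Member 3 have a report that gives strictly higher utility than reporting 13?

Others report (8, 13, 13): truth gives 0; report 8 gives 5 > 0. Violating.
Others report (9, 9, 13): truth gives 0; report 9 gives 4 > 0. Violating.
Others report (9, 13, 9): truth gives 0; report 9 gives 4 > 0. Violating.
Others report (9, 13, 13): truth gives 0; report 8 gives 5 > 0. Violating.
Others report (2, 2, 2): truth gives 0; no alternative beats it.
Others report (2, 2, 8): truth gives 0; no alternative beats it.
(Checking all 64 profiles: 10 have a profitable deviation, 54 do not.)

10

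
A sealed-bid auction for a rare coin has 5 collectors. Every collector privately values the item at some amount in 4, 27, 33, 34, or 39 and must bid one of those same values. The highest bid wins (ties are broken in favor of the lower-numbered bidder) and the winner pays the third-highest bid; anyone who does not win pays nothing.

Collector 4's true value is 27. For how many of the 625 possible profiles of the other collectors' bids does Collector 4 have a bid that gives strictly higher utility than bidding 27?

12

Others bid (4, 4, 4, 33): truth gives 0; bid 33 gives 23 > 0. Violating.
Others bid (4, 4, 4, 34): truth gives 0; bid 34 gives 23 > 0. Violating.
Others bid (4, 4, 4, 39): truth gives 0; bid 39 gives 23 > 0. Violating.
Others bid (4, 4, 27, 4): truth gives 0; bid 33 gives 23 > 0. Violating.
Others bid (4, 4, 4, 4): truth gives 23; no alternative beats it.
Others bid (4, 4, 4, 27): truth gives 23; no alternative beats it.
(Checking all 625 profiles: 12 have a profitable deviation, 613 do not.)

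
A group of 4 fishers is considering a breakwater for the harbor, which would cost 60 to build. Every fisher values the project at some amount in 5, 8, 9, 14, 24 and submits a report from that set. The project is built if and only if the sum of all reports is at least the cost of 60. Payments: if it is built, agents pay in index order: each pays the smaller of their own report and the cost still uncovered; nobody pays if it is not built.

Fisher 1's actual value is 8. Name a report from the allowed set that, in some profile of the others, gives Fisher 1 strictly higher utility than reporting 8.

5

Suppose Fisher 2 reports 8, Fisher 3 reports 24 and Fisher 4 reports 24.
Report 8: project built, pays 8, utility 8 - 8 = 0.
Report 5: project built, pays 5, utility 8 - 5 = 3.
So reporting 5 beats truth here (3 > 0).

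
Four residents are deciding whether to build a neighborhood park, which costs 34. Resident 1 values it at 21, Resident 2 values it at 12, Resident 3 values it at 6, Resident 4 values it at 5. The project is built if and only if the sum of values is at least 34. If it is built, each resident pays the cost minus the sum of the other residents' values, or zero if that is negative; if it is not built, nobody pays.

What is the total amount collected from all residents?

13

Total value 44 ≥ cost 34, so it is built.
Resident 1: others sum to 23; max(0, 34 - 23) = 11.
Resident 2: others sum to 32; max(0, 34 - 32) = 2.
Resident 3: others sum to 38; max(0, 34 - 38) = 0.
Resident 4: others sum to 39; max(0, 34 - 39) = 0.
Total collected = 11 + 2 + 0 + 0 = 13.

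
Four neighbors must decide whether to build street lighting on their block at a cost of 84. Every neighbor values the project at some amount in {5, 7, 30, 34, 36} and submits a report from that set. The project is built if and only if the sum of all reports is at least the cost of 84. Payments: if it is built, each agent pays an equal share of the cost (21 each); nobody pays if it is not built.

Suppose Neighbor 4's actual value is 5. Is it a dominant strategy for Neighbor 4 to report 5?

Check each profile of the others' reports and compare truth against every alternative report.
Others report (5, 36, 36): truth gives 0, best alternative gives -16.
Others report (7, 34, 36): truth gives 0, best alternative gives -16.
Others report (7, 36, 34): truth gives 0, best alternative gives -16.
Others report (34, 7, 36): truth gives 0, best alternative gives -16.
Others report (34, 36, 7): truth gives 0, best alternative gives -16.
Others report (36, 5, 36): truth gives 0, best alternative gives -16.
(Remaining 119 profiles checked similarly; truth is weakly best in each.)
In every case the truthful report is at least as good as any alternative, so it is a dominant strategy.

Yes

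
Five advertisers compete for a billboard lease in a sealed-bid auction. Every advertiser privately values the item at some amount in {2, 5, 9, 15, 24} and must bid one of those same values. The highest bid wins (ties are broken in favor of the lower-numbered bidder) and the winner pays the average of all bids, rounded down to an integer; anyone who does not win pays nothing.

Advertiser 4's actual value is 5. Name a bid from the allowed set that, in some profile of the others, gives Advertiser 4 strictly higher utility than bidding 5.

9

Suppose Advertiser 1 bids 2, Advertiser 2 bids 2, Advertiser 3 bids 2 and Advertiser 5 bids 9.
Bid 5: loses, pays 0, utility 0.
Bid 9: wins, pays 4, utility 5 - 4 = 1.
So bidding 9 beats truth here (1 > 0).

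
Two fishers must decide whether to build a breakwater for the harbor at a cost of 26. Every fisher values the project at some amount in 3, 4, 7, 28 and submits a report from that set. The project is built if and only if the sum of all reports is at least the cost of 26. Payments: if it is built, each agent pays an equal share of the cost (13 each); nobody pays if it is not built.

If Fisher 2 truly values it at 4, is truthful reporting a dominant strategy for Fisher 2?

Check each profile of the others' reports and compare truth against every alternative report.
Others report (28): truth gives -9, best alternative gives -9.
Others report (3): truth gives 0, best alternative gives 0.
Others report (4): truth gives 0, best alternative gives 0.
Others report (7): truth gives 0, best alternative gives 0.
In every case the truthful report is at least as good as any alternative, so it is a dominant strategy.

Yes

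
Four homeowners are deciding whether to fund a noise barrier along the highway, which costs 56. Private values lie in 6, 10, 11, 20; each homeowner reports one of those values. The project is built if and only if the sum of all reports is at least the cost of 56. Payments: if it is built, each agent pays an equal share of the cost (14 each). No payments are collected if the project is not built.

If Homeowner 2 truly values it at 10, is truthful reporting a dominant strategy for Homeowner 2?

No

Consider the case where Homeowner 1 reports 6, Homeowner 3 reports 20 and Homeowner 4 reports 20.
Truthful report 10: project built, pays 14, utility 10 - 14 = -4.
Report 6 instead: project not built, utility 0.
Since 0 > -4, reporting 6 is strictly better here, so truthful reporting is not dominant.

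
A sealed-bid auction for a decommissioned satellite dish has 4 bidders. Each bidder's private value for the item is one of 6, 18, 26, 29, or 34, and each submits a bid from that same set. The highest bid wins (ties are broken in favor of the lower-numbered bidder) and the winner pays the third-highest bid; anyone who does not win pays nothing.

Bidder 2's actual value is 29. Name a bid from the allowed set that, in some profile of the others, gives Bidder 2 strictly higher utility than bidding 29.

34

Suppose Bidder 1 bids 6, Bidder 3 bids 6 and Bidder 4 bids 34.
Bid 29: loses, pays 0, utility 0.
Bid 34: wins, pays 6, utility 29 - 6 = 23.
So bidding 34 beats truth here (23 > 0).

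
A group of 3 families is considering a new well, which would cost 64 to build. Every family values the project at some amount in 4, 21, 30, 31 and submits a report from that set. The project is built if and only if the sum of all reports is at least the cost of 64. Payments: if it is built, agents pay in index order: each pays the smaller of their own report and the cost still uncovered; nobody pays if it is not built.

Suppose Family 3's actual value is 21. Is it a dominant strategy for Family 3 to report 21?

Check each profile of the others' reports and compare truth against every alternative report.
Others report (31, 31): truth gives 19, best alternative gives 19.
Others report (30, 31): truth gives 18, best alternative gives 18.
Others report (31, 30): truth gives 18, best alternative gives 18.
Others report (30, 30): truth gives 17, best alternative gives 17.
Others report (21, 31): truth gives 9, best alternative gives 9.
Others report (31, 21): truth gives 9, best alternative gives 9.
(Remaining 10 profiles checked similarly; truth is weakly best in each.)
In every case the truthful report is at least as good as any alternative, so it is a dominant strategy.

Yes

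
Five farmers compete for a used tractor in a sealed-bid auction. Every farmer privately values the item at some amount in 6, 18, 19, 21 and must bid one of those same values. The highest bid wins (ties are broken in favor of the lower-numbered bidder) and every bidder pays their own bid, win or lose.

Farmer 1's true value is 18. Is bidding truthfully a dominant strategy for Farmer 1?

Consider the case where Farmer 2 bids 6, Farmer 3 bids 6, Farmer 4 bids 6 and Farmer 5 bids 6.
Truthful bid 18: wins, pays 18, utility 18 - 18 = 0.
Bid 6 instead: wins, pays 6, utility 18 - 6 = 12.
Since 12 > 0, bidding 6 is strictly better here, so truthful bidding is not dominant.

No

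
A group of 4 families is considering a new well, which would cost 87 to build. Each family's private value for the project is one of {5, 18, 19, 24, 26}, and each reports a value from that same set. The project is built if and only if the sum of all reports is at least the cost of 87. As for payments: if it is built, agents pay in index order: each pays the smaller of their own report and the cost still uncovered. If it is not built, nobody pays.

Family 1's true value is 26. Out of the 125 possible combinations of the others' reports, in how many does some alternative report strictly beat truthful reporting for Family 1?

Others report (18, 19, 26): truth gives 0; report 24 gives 2 > 0. Violating.
Others report (18, 24, 24): truth gives 0; report 24 gives 2 > 0. Violating.
Others report (18, 24, 26): truth gives 0; report 19 gives 7 > 0. Violating.
Others report (18, 26, 19): truth gives 0; report 24 gives 2 > 0. Violating.
Others report (5, 5, 5): truth gives 0; no alternative beats it.
Others report (5, 5, 18): truth gives 0; no alternative beats it.
(Checking all 125 profiles: 41 have a profitable deviation, 84 do not.)

41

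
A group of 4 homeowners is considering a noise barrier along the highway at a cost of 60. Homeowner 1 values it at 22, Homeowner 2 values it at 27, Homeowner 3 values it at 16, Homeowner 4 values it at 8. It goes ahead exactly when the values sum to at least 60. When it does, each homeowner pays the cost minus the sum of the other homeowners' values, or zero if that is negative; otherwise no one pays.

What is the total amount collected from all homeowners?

Total value 73 ≥ cost 60, so it is built.
Homeowner 1: others sum to 51; max(0, 60 - 51) = 9.
Homeowner 2: others sum to 46; max(0, 60 - 46) = 14.
Homeowner 3: others sum to 57; max(0, 60 - 57) = 3.
Homeowner 4: others sum to 65; max(0, 60 - 65) = 0.
Total collected = 9 + 14 + 3 + 0 = 26.

26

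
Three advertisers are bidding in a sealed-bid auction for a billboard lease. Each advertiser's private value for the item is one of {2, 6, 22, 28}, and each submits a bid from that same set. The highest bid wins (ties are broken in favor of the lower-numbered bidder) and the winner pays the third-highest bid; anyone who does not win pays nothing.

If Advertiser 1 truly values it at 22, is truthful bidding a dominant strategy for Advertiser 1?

Consider the case where Advertiser 2 bids 2 and Advertiser 3 bids 28.
Truthful bid 22: loses, pays 0, utility 0.
Bid 28 instead: wins, pays 2, utility 22 - 2 = 20.
Since 20 > 0, bidding 28 is strictly better here, so truthful bidding is not dominant.

No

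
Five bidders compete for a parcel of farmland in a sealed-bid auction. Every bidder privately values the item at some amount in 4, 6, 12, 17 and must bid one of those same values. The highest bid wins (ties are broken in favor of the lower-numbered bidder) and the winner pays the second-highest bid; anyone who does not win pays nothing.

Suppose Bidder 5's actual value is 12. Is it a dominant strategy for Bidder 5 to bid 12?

Yes

Check each profile of the others' bids and compare truth against every alternative bid.
Others bid (4, 4, 4, 4): truth gives 8, best alternative gives 8.
Others bid (4, 4, 4, 6): truth gives 6, best alternative gives 6.
Others bid (4, 4, 6, 4): truth gives 6, best alternative gives 6.
Others bid (4, 4, 6, 6): truth gives 6, best alternative gives 6.
Others bid (4, 6, 4, 4): truth gives 6, best alternative gives 6.
Others bid (4, 6, 4, 6): truth gives 6, best alternative gives 6.
(Remaining 250 profiles checked similarly; truth is weakly best in each.)
In every case the truthful bid is at least as good as any alternative, so it is a dominant strategy.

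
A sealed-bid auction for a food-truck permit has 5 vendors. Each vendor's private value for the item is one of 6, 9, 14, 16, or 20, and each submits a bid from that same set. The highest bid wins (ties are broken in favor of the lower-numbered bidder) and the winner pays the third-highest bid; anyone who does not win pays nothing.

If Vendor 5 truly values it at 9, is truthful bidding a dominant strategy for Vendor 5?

Consider the case where Vendor 1 bids 6, Vendor 2 bids 6, Vendor 3 bids 6 and Vendor 4 bids 9.
Truthful bid 9: loses, pays 0, utility 0.
Bid 14 instead: wins, pays 6, utility 9 - 6 = 3.
Since 3 > 0, bidding 14 is strictly better here, so truthful bidding is not dominant.

No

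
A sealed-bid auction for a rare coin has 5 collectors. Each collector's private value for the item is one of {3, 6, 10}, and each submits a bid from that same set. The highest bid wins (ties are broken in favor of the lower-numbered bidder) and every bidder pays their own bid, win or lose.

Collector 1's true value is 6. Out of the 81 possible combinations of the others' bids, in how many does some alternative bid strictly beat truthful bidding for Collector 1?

66

Others bid (3, 3, 3, 3): truth gives 0; bid 3 gives 3 > 0. Violating.
Others bid (3, 3, 3, 10): truth gives -6; bid 3 gives -3 > -6. Violating.
Others bid (3, 3, 6, 10): truth gives -6; bid 3 gives -3 > -6. Violating.
Others bid (3, 3, 10, 3): truth gives -6; bid 3 gives -3 > -6. Violating.
Others bid (3, 3, 3, 6): truth gives 0; no alternative beats it.
Others bid (3, 3, 6, 3): truth gives 0; no alternative beats it.
(Checking all 81 profiles: 66 have a profitable deviation, 15 do not.)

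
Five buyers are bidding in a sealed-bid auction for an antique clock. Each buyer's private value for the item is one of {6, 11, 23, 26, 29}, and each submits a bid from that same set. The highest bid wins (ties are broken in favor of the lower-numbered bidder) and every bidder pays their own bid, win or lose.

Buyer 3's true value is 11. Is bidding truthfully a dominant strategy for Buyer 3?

No

Consider the case where Buyer 1 bids 6, Buyer 2 bids 6, Buyer 4 bids 6 and Buyer 5 bids 23.
Truthful bid 11: loses but pays 11, utility -11.
Bid 6 instead: loses but pays 6, utility -6.
Since -6 > -11, bidding 6 is strictly better here, so truthful bidding is not dominant.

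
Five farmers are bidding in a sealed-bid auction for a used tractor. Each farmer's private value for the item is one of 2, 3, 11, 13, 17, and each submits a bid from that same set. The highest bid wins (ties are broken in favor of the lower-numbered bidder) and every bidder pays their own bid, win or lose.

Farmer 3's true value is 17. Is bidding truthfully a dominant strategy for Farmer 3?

No

Consider the case where Farmer 1 bids 2, Farmer 2 bids 2, Farmer 4 bids 2 and Farmer 5 bids 2.
Truthful bid 17: wins, pays 17, utility 17 - 17 = 0.
Bid 3 instead: wins, pays 3, utility 17 - 3 = 14.
Since 14 > 0, bidding 3 is strictly better here, so truthful bidding is not dominant.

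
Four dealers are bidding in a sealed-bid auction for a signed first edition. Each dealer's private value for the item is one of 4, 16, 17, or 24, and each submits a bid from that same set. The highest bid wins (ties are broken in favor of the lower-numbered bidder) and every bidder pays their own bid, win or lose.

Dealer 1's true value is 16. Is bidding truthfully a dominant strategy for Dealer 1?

Consider the case where Dealer 2 bids 4, Dealer 3 bids 4 and Dealer 4 bids 4.
Truthful bid 16: wins, pays 16, utility 16 - 16 = 0.
Bid 4 instead: wins, pays 4, utility 16 - 4 = 12.
Since 12 > 0, bidding 4 is strictly better here, so truthful bidding is not dominant.

No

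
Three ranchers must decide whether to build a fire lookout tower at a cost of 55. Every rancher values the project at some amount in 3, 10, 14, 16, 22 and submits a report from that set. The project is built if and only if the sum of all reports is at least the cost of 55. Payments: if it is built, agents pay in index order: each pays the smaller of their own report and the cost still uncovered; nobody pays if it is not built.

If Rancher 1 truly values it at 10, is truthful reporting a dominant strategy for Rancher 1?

Check each profile of the others' reports and compare truth against every alternative report.
Others report (3, 3): truth gives 0, best alternative gives 0.
Others report (3, 10): truth gives 0, best alternative gives 0.
Others report (3, 14): truth gives 0, best alternative gives 0.
Others report (3, 16): truth gives 0, best alternative gives 0.
Others report (3, 22): truth gives 0, best alternative gives 0.
Others report (10, 3): truth gives 0, best alternative gives 0.
(Remaining 19 profiles checked similarly; truth is weakly best in each.)
In every case the truthful report is at least as good as any alternative, so it is a dominant strategy.

Yes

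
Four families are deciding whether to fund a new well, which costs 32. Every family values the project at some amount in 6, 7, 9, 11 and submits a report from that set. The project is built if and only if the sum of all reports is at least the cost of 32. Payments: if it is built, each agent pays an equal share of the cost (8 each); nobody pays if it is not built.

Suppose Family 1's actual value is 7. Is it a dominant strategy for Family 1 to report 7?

Consider the case where Family 2 reports 7, Family 3 reports 7 and Family 4 reports 11.
Truthful report 7: project built, pays 8, utility 7 - 8 = -1.
Report 6 instead: project not built, utility 0.
Since 0 > -1, reporting 6 is strictly better here, so truthful reporting is not dominant.

No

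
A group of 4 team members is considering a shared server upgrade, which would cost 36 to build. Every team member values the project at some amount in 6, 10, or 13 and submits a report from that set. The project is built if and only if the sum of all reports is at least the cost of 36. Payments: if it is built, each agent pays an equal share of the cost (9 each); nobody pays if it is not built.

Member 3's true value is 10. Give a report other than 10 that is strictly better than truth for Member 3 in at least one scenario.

13

Suppose Member 1 reports 6, Member 2 reports 6 and Member 4 reports 13.
Report 10: project not built, utility 0.
Report 13: project built, pays 9, utility 10 - 9 = 1.
So reporting 13 beats truth here (1 > 0).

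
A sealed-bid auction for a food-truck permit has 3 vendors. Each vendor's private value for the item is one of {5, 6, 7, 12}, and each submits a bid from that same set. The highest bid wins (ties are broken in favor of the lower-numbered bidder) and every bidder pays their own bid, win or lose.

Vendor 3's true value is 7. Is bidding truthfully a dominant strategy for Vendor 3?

No

Consider the case where Vendor 1 bids 5 and Vendor 2 bids 5.
Truthful bid 7: wins, pays 7, utility 7 - 7 = 0.
Bid 6 instead: wins, pays 6, utility 7 - 6 = 1.
Since 1 > 0, bidding 6 is strictly better here, so truthful bidding is not dominant.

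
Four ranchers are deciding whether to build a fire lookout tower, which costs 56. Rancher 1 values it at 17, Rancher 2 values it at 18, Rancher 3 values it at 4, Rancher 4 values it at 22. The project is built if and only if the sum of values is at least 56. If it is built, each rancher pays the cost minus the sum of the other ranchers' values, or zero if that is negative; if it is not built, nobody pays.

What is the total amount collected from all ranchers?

42

Total value 61 ≥ cost 56, so it is built.
Rancher 1: others sum to 44; max(0, 56 - 44) = 12.
Rancher 2: others sum to 43; max(0, 56 - 43) = 13.
Rancher 3: others sum to 57; max(0, 56 - 57) = 0.
Rancher 4: others sum to 39; max(0, 56 - 39) = 17.
Total collected = 12 + 13 + 0 + 17 = 42.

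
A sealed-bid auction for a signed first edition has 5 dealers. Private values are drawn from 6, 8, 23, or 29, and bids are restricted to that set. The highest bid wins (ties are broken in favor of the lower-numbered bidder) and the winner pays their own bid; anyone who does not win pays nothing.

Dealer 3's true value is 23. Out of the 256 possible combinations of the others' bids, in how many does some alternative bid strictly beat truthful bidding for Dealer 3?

Others bid (6, 6, 6, 6): truth gives 0; bid 8 gives 15 > 0. Violating.
Others bid (6, 6, 6, 8): truth gives 0; bid 8 gives 15 > 0. Violating.
Others bid (6, 6, 8, 6): truth gives 0; bid 8 gives 15 > 0. Violating.
Others bid (6, 6, 8, 8): truth gives 0; bid 8 gives 15 > 0. Violating.
Others bid (6, 6, 6, 23): truth gives 0; no alternative beats it.
Others bid (6, 6, 6, 29): truth gives 0; no alternative beats it.
(Checking all 256 profiles: 4 have a profitable deviation, 252 do not.)

4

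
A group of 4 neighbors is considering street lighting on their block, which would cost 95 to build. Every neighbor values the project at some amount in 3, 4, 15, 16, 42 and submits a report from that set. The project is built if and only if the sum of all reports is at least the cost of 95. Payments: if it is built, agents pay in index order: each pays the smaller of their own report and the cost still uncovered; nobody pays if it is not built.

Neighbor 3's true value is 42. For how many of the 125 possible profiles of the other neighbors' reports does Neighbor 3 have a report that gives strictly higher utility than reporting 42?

11

Others report (3, 42, 42): truth gives 0; report 15 gives 27 > 0. Violating.
Others report (4, 42, 42): truth gives 0; report 15 gives 27 > 0. Violating.
Others report (15, 42, 42): truth gives 4; report 3 gives 39 > 4. Violating.
Others report (16, 42, 42): truth gives 5; report 3 gives 39 > 5. Violating.
Others report (3, 3, 3): truth gives 0; no alternative beats it.
Others report (3, 3, 4): truth gives 0; no alternative beats it.
(Checking all 125 profiles: 11 have a profitable deviation, 114 do not.)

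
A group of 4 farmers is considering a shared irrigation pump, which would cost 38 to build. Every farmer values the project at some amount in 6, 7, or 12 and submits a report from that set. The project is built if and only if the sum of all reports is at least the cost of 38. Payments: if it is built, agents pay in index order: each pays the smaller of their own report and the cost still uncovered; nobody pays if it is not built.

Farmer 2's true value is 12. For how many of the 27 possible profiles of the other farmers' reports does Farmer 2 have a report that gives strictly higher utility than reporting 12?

4

Others report (7, 12, 12): truth gives 0; report 7 gives 5 > 0. Violating.
Others report (12, 7, 12): truth gives 0; report 7 gives 5 > 0. Violating.
Others report (12, 12, 7): truth gives 0; report 7 gives 5 > 0. Violating.
Others report (12, 12, 12): truth gives 0; report 6 gives 6 > 0. Violating.
Others report (6, 6, 6): truth gives 0; no alternative beats it.
Others report (6, 6, 7): truth gives 0; no alternative beats it.
(Checking all 27 profiles: 4 have a profitable deviation, 23 do not.)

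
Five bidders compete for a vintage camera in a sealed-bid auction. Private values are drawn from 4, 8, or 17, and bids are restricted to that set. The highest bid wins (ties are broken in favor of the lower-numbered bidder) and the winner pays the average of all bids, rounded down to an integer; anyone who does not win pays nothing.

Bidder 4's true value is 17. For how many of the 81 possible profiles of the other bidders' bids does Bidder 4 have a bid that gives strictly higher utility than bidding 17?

Others bid (4, 4, 4, 4): truth gives 11; bid 8 gives 13 > 11. Violating.
Others bid (4, 4, 4, 8): truth gives 10; bid 8 gives 12 > 10. Violating.
Others bid (4, 4, 4, 17): truth gives 8; no alternative beats it.
Others bid (4, 4, 8, 4): truth gives 10; no alternative beats it.
(Checking all 81 profiles: 2 have a profitable deviation, 79 do not.)

2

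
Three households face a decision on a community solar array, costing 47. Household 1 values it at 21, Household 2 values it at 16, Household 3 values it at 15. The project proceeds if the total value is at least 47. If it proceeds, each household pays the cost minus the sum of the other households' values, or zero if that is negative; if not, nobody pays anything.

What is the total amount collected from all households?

Total value 52 ≥ cost 47, so it is built.
Household 1: others sum to 31; max(0, 47 - 31) = 16.
Household 2: others sum to 36; max(0, 47 - 36) = 11.
Household 3: others sum to 37; max(0, 47 - 37) = 10.
Total collected = 16 + 11 + 10 = 37.

37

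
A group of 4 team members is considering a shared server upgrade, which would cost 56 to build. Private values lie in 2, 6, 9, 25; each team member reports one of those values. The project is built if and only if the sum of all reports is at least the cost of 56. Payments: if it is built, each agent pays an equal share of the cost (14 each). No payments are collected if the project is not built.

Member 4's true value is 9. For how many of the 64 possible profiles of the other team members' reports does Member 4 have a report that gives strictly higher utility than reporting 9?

3

Others report (2, 25, 25): truth gives -5; report 2 gives 0 > -5. Violating.
Others report (25, 2, 25): truth gives -5; report 2 gives 0 > -5. Violating.
Others report (25, 25, 2): truth gives -5; report 2 gives 0 > -5. Violating.
Others report (2, 2, 2): truth gives 0; no alternative beats it.
Others report (2, 2, 6): truth gives 0; no alternative beats it.
(Checking all 64 profiles: 3 have a profitable deviation, 61 do not.)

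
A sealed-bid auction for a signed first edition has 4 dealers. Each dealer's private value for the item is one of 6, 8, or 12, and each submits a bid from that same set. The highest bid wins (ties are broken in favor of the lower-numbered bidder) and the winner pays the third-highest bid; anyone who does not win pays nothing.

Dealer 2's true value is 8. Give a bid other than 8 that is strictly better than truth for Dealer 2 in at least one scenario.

12

Suppose Dealer 1 bids 6, Dealer 3 bids 6 and Dealer 4 bids 12.
Bid 8: loses, pays 0, utility 0.
Bid 12: wins, pays 6, utility 8 - 6 = 2.
So bidding 12 beats truth here (2 > 0).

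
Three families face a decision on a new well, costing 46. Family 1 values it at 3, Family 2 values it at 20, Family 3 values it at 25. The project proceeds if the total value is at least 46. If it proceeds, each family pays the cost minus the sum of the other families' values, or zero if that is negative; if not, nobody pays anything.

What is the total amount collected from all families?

Total value 48 ≥ cost 46, so it is built.
Family 1: others sum to 45; max(0, 46 - 45) = 1.
Family 2: others sum to 28; max(0, 46 - 28) = 18.
Family 3: others sum to 23; max(0, 46 - 23) = 23.
Total collected = 1 + 18 + 23 = 42.

42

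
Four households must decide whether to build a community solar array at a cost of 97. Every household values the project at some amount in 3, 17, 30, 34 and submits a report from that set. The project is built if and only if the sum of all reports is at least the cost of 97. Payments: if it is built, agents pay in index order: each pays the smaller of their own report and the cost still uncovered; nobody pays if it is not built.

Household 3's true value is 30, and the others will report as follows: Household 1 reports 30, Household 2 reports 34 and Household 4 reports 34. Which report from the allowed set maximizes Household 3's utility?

3

Report 3: project built, pays 3, utility 30 - 3 = 27.
Report 17: project built, pays 17, utility 30 - 17 = 13.
Report 30: project built, pays 30, utility 30 - 30 = 0.
Report 34: project built, pays 33, utility 30 - 33 = -3.
The best choice is 3 with utility 27.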